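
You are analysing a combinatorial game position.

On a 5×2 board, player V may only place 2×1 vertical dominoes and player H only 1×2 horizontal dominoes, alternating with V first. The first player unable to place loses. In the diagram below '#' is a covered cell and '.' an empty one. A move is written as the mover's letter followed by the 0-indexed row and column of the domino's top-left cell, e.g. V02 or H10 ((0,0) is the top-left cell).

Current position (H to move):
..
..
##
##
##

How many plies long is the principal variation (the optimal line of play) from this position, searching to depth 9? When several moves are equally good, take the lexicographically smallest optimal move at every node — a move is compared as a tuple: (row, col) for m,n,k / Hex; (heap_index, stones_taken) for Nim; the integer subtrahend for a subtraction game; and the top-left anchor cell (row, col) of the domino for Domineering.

PV length from [../../##/##/##]: 1 ply

[../../##/##/##] H move#1: H00:+1/##/../##/##/##*, H10:+1/../##/##/##/##
[##/../##/##/##] end (terminal -1, V#2); searched ../../##/##/## to 9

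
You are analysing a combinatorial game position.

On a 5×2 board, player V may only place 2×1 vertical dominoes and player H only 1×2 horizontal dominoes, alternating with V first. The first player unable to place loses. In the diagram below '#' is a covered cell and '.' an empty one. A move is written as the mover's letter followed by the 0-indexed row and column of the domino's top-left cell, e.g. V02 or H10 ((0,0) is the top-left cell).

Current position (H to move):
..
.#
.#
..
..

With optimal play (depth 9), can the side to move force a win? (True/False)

[../.#/.#/../..] H move#1: H00:-1/##/.#/.#/../.., H30:+1/../.#/.#/##/..*, H40:+1/../.#/.#/../##
[../.#/.#/##/..] V move#2: V00:-1/#./##/.#/##/..*, V10:-1/../##/##/##/..
[#./##/.#/##/..] H move#3: H40:+1/#./##/.#/##/##*
[#./##/.#/##/##] end (terminal -1, V#4); searched ../.#/.#/../.. to 9

H winning at [../.#/.#/../..]: True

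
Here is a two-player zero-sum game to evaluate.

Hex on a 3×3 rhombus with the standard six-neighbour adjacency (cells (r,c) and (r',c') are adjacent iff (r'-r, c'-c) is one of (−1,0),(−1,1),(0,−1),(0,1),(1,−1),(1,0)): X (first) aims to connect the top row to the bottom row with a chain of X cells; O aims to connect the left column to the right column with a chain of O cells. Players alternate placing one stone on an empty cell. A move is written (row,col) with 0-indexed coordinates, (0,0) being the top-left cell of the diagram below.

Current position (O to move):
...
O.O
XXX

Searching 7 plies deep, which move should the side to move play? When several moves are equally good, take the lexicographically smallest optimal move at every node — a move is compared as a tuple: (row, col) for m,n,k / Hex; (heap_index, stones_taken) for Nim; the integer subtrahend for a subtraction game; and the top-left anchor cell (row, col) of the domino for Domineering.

O's best at [.../O.O/XXX]: (0,1)

p1 O@[.../O.O/XXX]: (0,0)[O../O.O/XXX]-1 (0,1)[.O./O.O/XXX]+1* (0,2)[..O/O.O/XXX]+1 (1,1)[.../OOO/XXX]+1
p2 X@[.O./O.O/XXX]: (0,0)[XO./O.O/XXX]-1* (0,2)[.OX/O.O/XXX]-1 (1,1)[.O./OXO/XXX]-1
p3 O@[XO./O.O/XXX]: (0,2)[XOO/O.O/XXX]+1* (1,1)[XO./OOO/XXX]+1
p4 X@[XOO/O.O/XXX] terminal -1; root [.../O.O/XXX] d7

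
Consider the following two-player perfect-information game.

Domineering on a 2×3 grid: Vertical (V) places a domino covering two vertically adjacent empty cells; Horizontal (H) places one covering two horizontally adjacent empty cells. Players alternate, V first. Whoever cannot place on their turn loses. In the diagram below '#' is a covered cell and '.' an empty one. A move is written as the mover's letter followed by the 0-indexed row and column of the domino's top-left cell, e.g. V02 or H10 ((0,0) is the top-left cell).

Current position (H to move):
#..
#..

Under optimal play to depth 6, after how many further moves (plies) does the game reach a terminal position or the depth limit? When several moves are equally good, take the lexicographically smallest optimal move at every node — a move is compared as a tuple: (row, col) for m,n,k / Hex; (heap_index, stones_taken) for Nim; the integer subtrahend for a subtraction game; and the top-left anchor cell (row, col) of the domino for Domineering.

PV length from [#../#..]: 1 ply

ply 1, H at #../#.. | H01=+1→###/#..*; H11=+1→#../###
ply 2: ###/#.. is terminal -1 (V); from #../#.. depth 6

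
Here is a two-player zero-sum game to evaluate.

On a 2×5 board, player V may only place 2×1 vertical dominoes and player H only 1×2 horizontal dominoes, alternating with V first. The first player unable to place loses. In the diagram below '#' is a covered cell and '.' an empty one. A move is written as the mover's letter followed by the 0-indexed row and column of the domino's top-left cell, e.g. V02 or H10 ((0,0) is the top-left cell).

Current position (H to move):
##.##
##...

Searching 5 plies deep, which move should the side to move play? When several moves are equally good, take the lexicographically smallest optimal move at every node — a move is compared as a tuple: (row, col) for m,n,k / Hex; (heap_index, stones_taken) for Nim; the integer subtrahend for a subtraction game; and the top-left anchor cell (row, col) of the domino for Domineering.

H's best at [##.##/##...]: H12

p1 H@[##.##/##...]: H12[##.##/####.]+1* H13[##.##/##.##]-1
p2 V@[##.##/####.] terminal -1; root [##.##/##...] d5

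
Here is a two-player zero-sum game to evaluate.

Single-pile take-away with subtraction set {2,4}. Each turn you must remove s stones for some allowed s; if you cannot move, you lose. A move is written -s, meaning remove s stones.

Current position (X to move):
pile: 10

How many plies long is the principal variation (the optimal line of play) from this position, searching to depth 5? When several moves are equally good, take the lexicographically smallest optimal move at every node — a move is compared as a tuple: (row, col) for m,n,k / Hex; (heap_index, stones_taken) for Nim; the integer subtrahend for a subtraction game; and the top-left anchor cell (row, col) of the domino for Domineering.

[10] X move#1: -2:-1/8, -4:+1/6*
[6] O move#2: -2:-1/4*, -4:-1/2
[4] X move#3: -2:-1/2, -4:+1/0*
[0] end (terminal -1, O#4); searched 10 to 5

PV length from [10]: 3 plies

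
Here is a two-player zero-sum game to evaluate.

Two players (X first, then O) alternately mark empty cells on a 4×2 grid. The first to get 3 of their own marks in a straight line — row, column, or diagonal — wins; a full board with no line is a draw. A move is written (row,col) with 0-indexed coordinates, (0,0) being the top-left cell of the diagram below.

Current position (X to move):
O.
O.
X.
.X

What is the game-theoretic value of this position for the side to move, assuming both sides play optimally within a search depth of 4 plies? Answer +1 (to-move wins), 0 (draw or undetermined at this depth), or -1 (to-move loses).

p1 X@[O./O./X./.X]: (0,1)[OX/O./X./.X]+0* (1,1)[O./OX/X./.X]+0 (2,1)[O./O./XX/.X]+0 (3,0)[O./O./X./XX]+0
p2 O@[OX/O./X./.X]: (1,1)[OX/OO/X./.X]+0* (2,1)[OX/O./XO/.X]+0 (3,0)[OX/O./X./OX]+0
p3 X@[OX/OO/X./.X]: (2,1)[OX/OO/XX/.X]+0* (3,0)[OX/OO/X./XX]+0
p4 O@[OX/OO/XX/.X]: (3,0)[OX/OO/XX/OX]+0*
p5 X@[OX/OO/XX/OX] terminal +0; root [O./O./X./.X] d4

value(O./O./X./.X, X) = 0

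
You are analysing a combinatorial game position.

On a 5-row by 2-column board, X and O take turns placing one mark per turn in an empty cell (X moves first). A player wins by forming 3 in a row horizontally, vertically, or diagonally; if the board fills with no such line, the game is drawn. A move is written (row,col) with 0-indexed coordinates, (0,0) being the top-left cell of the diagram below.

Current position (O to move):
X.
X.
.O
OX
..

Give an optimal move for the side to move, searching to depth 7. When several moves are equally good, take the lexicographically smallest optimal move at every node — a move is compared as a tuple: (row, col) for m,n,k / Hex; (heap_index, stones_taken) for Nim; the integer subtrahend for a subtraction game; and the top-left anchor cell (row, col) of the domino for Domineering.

[X./X./.O/OX/..] O move#1: (0,1):-1/XO/X./.O/OX/.., (1,1):-1/X./XO/.O/OX/.., (2,0):+0/X./X./OO/OX/..*, (4,0):-1/X./X./.O/OX/O., (4,1):-1/X./X./.O/OX/.O
[X./X./OO/OX/..] X move#2: (0,1):-1/XX/X./OO/OX/.., (1,1):-1/X./XX/OO/OX/.., (4,0):+0/X./X./OO/OX/X.*, (4,1):-1/X./X./OO/OX/.X
[X./X./OO/OX/X.] O move#3: (0,1):+0/XO/X./OO/OX/X.*, (1,1):+0/X./XO/OO/OX/X., (4,1):+0/X./X./OO/OX/XO
[XO/X./OO/OX/X.] X move#4: (1,1):+0/XO/XX/OO/OX/X.*, (4,1):-1/XO/X./OO/OX/XX
[XO/XX/OO/OX/X.] O move#5: (4,1):+0/XO/XX/OO/OX/XO*
[XO/XX/OO/OX/XO] end (terminal +0, X#6); searched X./X./.O/OX/.. to 7

O's best at [X./X./.O/OX/..]: (2,0)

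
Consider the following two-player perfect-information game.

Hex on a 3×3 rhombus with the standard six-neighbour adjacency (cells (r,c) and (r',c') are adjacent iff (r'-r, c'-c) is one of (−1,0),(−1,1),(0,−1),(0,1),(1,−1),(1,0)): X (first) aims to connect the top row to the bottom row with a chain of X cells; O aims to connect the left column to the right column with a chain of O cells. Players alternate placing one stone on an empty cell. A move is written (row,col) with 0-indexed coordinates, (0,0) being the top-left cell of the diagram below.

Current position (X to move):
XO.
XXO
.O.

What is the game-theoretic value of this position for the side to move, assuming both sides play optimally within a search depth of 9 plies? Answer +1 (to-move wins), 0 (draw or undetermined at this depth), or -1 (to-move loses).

value(XO./XXO/.O., X) = +1

ply 1, X at XO./XXO/.O. | (0,2)=-1→XOX/XXO/.O.; (2,0)=+1→XO./XXO/XO.*; (2,2)=-1→XO./XXO/.OX
ply 2: XO./XXO/XO. is terminal -1 (O); from XO./XXO/.O. depth 9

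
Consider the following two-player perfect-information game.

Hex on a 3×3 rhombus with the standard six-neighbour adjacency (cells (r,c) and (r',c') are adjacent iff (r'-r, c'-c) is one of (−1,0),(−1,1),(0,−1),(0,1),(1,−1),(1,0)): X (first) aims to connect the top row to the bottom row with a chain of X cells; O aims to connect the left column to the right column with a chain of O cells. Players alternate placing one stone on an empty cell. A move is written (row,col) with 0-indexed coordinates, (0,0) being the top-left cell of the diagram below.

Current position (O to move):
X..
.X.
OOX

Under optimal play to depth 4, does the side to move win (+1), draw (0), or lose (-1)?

value(X../.X./OOX, O) = +1

p1 O@[X../.X./OOX]: (0,1)[XO./.X./OOX]-1 (0,2)[X.O/.X./OOX]-1 (1,0)[X../OX./OOX]-1 (1,2)[X../.XO/OOX]+1*
p2 X@[X../.XO/OOX] terminal -1; root [X../.X./OOX] d4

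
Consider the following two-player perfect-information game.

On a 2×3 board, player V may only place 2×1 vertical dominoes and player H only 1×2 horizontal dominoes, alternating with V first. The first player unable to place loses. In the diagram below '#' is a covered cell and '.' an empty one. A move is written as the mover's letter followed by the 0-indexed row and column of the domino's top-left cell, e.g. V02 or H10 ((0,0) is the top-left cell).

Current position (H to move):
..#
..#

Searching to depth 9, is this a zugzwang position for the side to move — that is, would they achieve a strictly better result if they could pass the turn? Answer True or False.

[..#/..#] H move#1: H00:+1/###/..#*, H10:+1/..#/###
[###/..#] end (terminal -1, V#2); searched ..#/..# to 9
if H skipped the turn, V would face:
~ [..#/..#] V move#1: V00:+1/#.#/#.#*, V01:+1/.##/.##
~ [#.#/#.#] end (terminal -1, H#2); searched ..#/..# to 9
compare (H): move=+1 vs pass=-1

zugzwang(..#/..#, H) = False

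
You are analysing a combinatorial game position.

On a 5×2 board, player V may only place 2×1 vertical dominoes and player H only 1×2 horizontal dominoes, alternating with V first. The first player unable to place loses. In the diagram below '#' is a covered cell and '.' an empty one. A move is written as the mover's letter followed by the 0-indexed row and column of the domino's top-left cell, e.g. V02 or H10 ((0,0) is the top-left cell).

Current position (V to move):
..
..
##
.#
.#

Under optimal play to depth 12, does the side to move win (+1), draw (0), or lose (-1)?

value(../../##/.#/.#, V) = +1

[../../##/.#/.#] V move#1: V00:+1/#./#./##/.#/.#*, V01:+1/.#/.#/##/.#/.#, V30:-1/../../##/##/##
[#./#./##/.#/.#] end (terminal -1, H#2); searched ../../##/.#/.# to 12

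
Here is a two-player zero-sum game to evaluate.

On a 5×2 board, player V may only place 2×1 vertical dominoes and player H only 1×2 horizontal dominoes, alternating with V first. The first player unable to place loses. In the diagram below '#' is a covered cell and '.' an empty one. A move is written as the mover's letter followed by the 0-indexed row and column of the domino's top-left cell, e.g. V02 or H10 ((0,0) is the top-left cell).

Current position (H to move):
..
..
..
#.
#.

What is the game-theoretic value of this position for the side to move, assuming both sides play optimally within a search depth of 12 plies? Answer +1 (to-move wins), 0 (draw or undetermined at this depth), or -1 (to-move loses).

p1 H@[../../../#./#.]: H00[##/../../#./#.]-1 H10[../##/../#./#.]+1* H20[../../##/#./#.]-1
p2 V@[../##/../#./#.]: V21[../##/.#/##/#.]-1* V31[../##/../##/##]-1
p3 H@[../##/.#/##/#.]: H00[##/##/.#/##/#.]+1*
p4 V@[##/##/.#/##/#.] terminal -1; root [../../../#./#.] d12

value(../../../#./#., H) = +1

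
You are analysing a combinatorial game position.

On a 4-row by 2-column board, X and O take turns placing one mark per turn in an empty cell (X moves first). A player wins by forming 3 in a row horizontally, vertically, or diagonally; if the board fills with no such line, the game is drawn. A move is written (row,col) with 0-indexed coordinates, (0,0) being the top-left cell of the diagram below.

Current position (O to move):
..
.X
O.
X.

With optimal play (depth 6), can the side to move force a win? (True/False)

O winning at [../.X/O./X.]: False

p1 O@[../.X/O./X.]: (0,0)[O./.X/O./X.]+0* (0,1)[.O/.X/O./X.]+0 (1,0)[../OX/O./X.]+0 (2,1)[../.X/OO/X.]+0 (3,1)[../.X/O./XO]+0
p2 X@[O./.X/O./X.]: (0,1)[OX/.X/O./X.]-1 (1,0)[O./XX/O./X.]+0* (2,1)[O./.X/OX/X.]-1 (3,1)[O./.X/O./XX]-1
p3 O@[O./XX/O./X.]: (0,1)[OO/XX/O./X.]+0* (2,1)[O./XX/OO/X.]+0 (3,1)[O./XX/O./XO]+0
p4 X@[OO/XX/O./X.]: (2,1)[OO/XX/OX/X.]+0* (3,1)[OO/XX/O./XX]+0
p5 O@[OO/XX/OX/X.]: (3,1)[OO/XX/OX/XO]+0*
p6 X@[OO/XX/OX/XO] terminal +0; root [../.X/O./X.] d6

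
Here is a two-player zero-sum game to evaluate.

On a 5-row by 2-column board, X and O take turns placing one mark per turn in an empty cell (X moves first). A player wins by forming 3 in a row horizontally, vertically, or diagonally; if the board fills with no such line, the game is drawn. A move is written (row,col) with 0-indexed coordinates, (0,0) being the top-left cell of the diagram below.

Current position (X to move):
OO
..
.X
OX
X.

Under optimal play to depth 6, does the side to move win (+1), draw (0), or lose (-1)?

ply 1, X at OO/../.X/OX/X. | (1,0)=+1→OO/X./.X/OX/X.*; (1,1)=+1→OO/.X/.X/OX/X.; (2,0)=+1→OO/../XX/OX/X.; (4,1)=+1→OO/../.X/OX/XX
ply 2, O at OO/X./.X/OX/X. | (1,1)=-1→OO/XO/.X/OX/X.*; (2,0)=-1→OO/X./OX/OX/X.; (4,1)=-1→OO/X./.X/OX/XO
ply 3, X at OO/XO/.X/OX/X. | (2,0)=+0→OO/XO/XX/OX/X.; (4,1)=+1→OO/XO/.X/OX/XX*
ply 4: OO/XO/.X/OX/XX is terminal -1 (O); from OO/../.X/OX/X. depth 6

value(OO/../.X/OX/X., X) = +1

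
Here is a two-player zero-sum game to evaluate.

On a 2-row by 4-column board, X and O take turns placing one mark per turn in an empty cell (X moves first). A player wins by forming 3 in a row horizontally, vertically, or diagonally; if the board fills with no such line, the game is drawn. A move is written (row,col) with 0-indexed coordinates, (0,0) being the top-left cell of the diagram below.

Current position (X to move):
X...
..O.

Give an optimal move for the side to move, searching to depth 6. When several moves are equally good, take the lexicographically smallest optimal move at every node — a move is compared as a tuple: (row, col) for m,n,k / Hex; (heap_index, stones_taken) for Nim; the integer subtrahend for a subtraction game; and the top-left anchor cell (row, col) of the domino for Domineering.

X's best at [X.../..O.]: (0,1)

ply 1, X at X.../..O. | (0,1)=+0→XX../..O.*; (0,2)=+0→X.X./..O.; (0,3)=-1→X..X/..O.; (1,0)=+0→X.../X.O.; (1,1)=+0→X.../.XO.; (1,3)=+0→X.../..OX
ply 2, O at XX../..O. | (0,2)=+0→XXO./..O.*; (0,3)=-1→XX.O/..O.; (1,0)=-1→XX../O.O.; (1,1)=-1→XX../.OO.; (1,3)=-1→XX../..OO
ply 3, X at XXO./..O. | (0,3)=-1→XXOX/..O.; (1,0)=+0→XXO./X.O.*; (1,1)=+0→XXO./.XO.; (1,3)=+0→XXO./..OX
ply 4, O at XXO./X.O. | (0,3)=+0→XXOO/X.O.*; (1,1)=+0→XXO./XOO.; (1,3)=+0→XXO./X.OO
ply 5, X at XXOO/X.O. | (1,1)=+0→XXOO/XXO.*; (1,3)=+0→XXOO/X.OX
ply 6, O at XXOO/XXO. | (1,3)=+0→XXOO/XXOO*
ply 7: XXOO/XXOO is terminal +0 (X); from X.../..O. depth 6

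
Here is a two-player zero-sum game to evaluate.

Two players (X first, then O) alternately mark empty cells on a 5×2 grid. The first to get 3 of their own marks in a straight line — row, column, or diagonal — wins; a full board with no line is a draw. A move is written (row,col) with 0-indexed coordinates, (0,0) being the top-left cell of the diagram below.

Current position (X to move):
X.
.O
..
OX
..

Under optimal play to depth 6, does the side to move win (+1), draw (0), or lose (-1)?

value(X./.O/../OX/.., X) = 0

ply 1, X at X./.O/../OX/.. | (0,1)=-1→XX/.O/../OX/..; (1,0)=+0→X./XO/../OX/..*; (2,0)=+0→X./.O/X./OX/..; (2,1)=+0→X./.O/.X/OX/..; (4,0)=+0→X./.O/../OX/X.; (4,1)=-1→X./.O/../OX/.X
ply 2, O at X./XO/../OX/.. | (0,1)=-1→XO/XO/../OX/..; (2,0)=+0→X./XO/O./OX/..*; (2,1)=-1→X./XO/.O/OX/..; (4,0)=-1→X./XO/../OX/O.; (4,1)=-1→X./XO/../OX/.O
ply 3, X at X./XO/O./OX/.. | (0,1)=-1→XX/XO/O./OX/..; (2,1)=-1→X./XO/OX/OX/..; (4,0)=+0→X./XO/O./OX/X.*; (4,1)=-1→X./XO/O./OX/.X
ply 4, O at X./XO/O./OX/X. | (0,1)=+0→XO/XO/O./OX/X.*; (2,1)=+0→X./XO/OO/OX/X.; (4,1)=+0→X./XO/O./OX/XO
ply 5, X at XO/XO/O./OX/X. | (2,1)=+0→XO/XO/OX/OX/X.*; (4,1)=-1→XO/XO/O./OX/XX
ply 6, O at XO/XO/OX/OX/X. | (4,1)=+0→XO/XO/OX/OX/XO*
ply 7: XO/XO/OX/OX/XO is terminal +0 (X); from X./.O/../OX/.. depth 6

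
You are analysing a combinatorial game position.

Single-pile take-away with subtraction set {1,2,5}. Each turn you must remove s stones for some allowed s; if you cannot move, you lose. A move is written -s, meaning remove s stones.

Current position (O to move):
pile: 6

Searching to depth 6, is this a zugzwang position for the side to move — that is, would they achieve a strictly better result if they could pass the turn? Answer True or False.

ply 1, O at 6 | -1=-1→5*; -2=-1→4; -5=-1→1
ply 2, X at 5 | -1=-1→4; -2=+1→3*; -5=+1→0
ply 3, O at 3 | -1=-1→2*; -2=-1→1
ply 4, X at 2 | -1=-1→1; -2=+1→0*
ply 5: 0 is terminal -1 (O); from 6 depth 6
suppose O passes — search the same position with X to move:
pass> ply 1, X at 6 | -1=-1→5*; -2=-1→4; -5=-1→1
pass> ply 2, O at 5 | -1=-1→4; -2=+1→3*; -5=+1→0
pass> ply 3, X at 3 | -1=-1→2*; -2=-1→1
pass> ply 4, O at 2 | -1=-1→1; -2=+1→0*
pass> ply 5: 0 is terminal -1 (X); from 6 depth 6
for O: play -1, pass +1

zugzwang(6, O) = True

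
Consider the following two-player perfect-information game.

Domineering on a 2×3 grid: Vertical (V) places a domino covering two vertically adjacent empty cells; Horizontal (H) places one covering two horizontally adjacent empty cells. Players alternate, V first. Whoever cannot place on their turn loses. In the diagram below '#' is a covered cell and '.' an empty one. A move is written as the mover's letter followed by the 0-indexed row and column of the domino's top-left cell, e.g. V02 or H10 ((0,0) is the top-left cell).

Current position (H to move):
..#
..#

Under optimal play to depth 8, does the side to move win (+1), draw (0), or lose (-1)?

value(..#/..#, H) = +1

ply 1, H at ..#/..# | H00=+1→###/..#*; H10=+1→..#/###
ply 2: ###/..# is terminal -1 (V); from ..#/..# depth 8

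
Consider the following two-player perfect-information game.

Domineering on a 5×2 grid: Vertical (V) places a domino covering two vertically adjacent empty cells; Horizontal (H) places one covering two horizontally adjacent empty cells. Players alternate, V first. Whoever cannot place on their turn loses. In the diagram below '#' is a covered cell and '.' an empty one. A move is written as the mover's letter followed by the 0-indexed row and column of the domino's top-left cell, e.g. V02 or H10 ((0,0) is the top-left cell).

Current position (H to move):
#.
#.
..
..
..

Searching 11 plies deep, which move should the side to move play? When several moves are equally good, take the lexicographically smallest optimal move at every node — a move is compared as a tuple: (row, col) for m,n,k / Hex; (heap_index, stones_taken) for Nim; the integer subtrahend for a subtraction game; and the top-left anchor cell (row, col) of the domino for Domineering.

p1 H@[#./#./../../..]: H20[#./#./##/../..]-1 H30[#./#./../##/..]+1* H40[#./#./../../##]-1
p2 V@[#./#./../##/..]: V01[##/##/../##/..]-1* V11[#./##/.#/##/..]-1
p3 H@[##/##/../##/..]: H20[##/##/##/##/..]+1* H40[##/##/../##/##]+1
p4 V@[##/##/##/##/..] terminal -1; root [#./#./../../..] d11

H's best at [#./#./../../..]: H30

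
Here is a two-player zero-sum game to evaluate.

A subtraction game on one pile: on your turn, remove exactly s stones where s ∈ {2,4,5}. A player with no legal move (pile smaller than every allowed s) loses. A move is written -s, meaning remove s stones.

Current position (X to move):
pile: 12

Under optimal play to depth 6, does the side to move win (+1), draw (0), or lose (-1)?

ply 1, X at 12 | -2=-1→10; -4=+1→8*; -5=+1→7
ply 2, O at 8 | -2=-1→6*; -4=-1→4; -5=-1→3
ply 3, X at 6 | -2=-1→4; -4=-1→2; -5=+1→1*
ply 4: 1 is terminal -1 (O); from 12 depth 6

value(12, X) = +1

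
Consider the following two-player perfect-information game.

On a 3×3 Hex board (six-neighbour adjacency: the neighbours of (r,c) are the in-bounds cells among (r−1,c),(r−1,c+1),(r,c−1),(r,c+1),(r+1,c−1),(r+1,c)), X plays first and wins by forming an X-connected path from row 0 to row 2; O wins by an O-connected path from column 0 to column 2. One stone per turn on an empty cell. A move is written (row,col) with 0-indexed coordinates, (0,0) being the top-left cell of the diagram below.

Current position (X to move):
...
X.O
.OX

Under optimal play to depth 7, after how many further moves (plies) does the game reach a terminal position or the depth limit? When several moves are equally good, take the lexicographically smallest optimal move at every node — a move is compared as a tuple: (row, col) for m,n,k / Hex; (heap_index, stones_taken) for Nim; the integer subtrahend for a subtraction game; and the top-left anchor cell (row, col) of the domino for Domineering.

PV length from [.../X.O/.OX]: 3 plies

ply 1, X at .../X.O/.OX | (0,0)=-1→X../X.O/.OX; (0,1)=-1→.X./X.O/.OX; (0,2)=-1→..X/X.O/.OX; (1,1)=-1→.../XXO/.OX; (2,0)=+1→.../X.O/XOX*
ply 2, O at .../X.O/XOX | (0,0)=-1→O../X.O/XOX*; (0,1)=-1→.O./X.O/XOX; (0,2)=-1→..O/X.O/XOX; (1,1)=-1→.../XOO/XOX
ply 3, X at O../X.O/XOX | (0,1)=+1→OX./X.O/XOX*; (0,2)=+1→O.X/X.O/XOX; (1,1)=+1→O../XXO/XOX
ply 4: OX./X.O/XOX is terminal -1 (O); from .../X.O/.OX depth 7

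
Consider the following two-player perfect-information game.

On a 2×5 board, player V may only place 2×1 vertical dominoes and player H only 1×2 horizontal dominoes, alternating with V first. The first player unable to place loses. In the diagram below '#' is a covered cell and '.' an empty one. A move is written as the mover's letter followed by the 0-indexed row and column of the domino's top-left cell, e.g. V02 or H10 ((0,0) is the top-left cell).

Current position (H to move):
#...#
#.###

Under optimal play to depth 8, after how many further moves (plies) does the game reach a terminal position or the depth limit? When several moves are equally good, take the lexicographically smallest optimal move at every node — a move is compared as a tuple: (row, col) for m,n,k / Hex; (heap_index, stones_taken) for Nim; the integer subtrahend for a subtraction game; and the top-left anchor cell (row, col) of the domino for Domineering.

PV length from [#...#/#.###]: 1 ply

[#...#/#.###] H move#1: H01:+1/###.#/#.###*, H02:-1/#.###/#.###
[###.#/#.###] end (terminal -1, V#2); searched #...#/#.### to 8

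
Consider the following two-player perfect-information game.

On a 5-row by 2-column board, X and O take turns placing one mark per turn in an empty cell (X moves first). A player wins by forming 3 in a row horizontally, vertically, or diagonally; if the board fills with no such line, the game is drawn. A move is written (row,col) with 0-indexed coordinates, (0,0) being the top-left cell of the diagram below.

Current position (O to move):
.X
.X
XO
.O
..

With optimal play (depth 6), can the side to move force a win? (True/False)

O winning at [.X/.X/XO/.O/..]: True

p1 O@[.X/.X/XO/.O/..]: (0,0)[OX/.X/XO/.O/..]+0 (1,0)[.X/OX/XO/.O/..]+0 (3,0)[.X/.X/XO/OO/..]+0 (4,0)[.X/.X/XO/.O/O.]+0 (4,1)[.X/.X/XO/.O/.O]+1*
p2 X@[.X/.X/XO/.O/.O] terminal -1; root [.X/.X/XO/.O/..] d6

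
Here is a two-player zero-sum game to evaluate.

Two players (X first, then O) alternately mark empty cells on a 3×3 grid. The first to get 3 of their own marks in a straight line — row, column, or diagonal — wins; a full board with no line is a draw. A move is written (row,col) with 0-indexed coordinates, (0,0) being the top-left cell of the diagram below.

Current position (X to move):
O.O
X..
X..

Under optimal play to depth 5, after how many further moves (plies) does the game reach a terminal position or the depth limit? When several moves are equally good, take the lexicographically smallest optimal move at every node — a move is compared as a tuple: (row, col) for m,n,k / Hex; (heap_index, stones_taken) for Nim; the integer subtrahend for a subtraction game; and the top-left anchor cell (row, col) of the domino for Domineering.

PV length from [O.O/X../X..]: 4 plies

p1 X@[O.O/X../X..]: (0,1)[OXO/X../X..]-1* (1,1)[O.O/XX./X..]-1 (1,2)[O.O/X.X/X..]-1 (2,1)[O.O/X../XX.]-1 (2,2)[O.O/X../X.X]-1
p2 O@[OXO/X../X..]: (1,1)[OXO/XO./X..]+0 (1,2)[OXO/X.O/X..]+0 (2,1)[OXO/X../XO.]+0 (2,2)[OXO/X../X.O]+1*
p3 X@[OXO/X../X.O]: (1,1)[OXO/XX./X.O]-1* (1,2)[OXO/X.X/X.O]-1 (2,1)[OXO/X../XXO]-1
p4 O@[OXO/XX./X.O]: (1,2)[OXO/XXO/X.O]+1* (2,1)[OXO/XX./XOO]-1
p5 X@[OXO/XXO/X.O] terminal -1; root [O.O/X../X..] d5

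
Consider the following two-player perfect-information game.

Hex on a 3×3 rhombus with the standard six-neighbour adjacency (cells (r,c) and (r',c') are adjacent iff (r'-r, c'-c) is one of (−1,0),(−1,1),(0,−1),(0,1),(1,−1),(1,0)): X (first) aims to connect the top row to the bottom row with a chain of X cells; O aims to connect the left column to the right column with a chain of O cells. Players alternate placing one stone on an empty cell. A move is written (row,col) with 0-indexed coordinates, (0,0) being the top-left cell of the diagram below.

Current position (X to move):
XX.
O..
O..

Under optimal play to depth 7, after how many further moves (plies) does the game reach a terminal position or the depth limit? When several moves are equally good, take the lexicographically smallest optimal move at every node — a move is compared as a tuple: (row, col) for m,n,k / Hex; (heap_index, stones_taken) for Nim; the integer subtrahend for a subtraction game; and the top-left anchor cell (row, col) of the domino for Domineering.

PV length from [XX./O../O..]: 5 plies

[XX./O../O..] X move#1: (0,2):-1/XXX/O../O.., (1,1):-1/XX./OX./O.., (1,2):+1/XX./O.X/O..*, (2,1):-1/XX./O../OX., (2,2):-1/XX./O../O.X
[XX./O.X/O..] O move#2: (0,2):-1/XXO/O.X/O..*, (1,1):-1/XX./OOX/O.., (2,1):-1/XX./O.X/OO., (2,2):-1/XX./O.X/O.O
[XXO/O.X/O..] X move#3: (1,1):+1/XXO/OXX/O..*, (2,1):-1/XXO/O.X/OX., (2,2):-1/XXO/O.X/O.X
[XXO/OXX/O..] O move#4: (2,1):-1/XXO/OXX/OO.*, (2,2):-1/XXO/OXX/O.O
[XXO/OXX/OO.] X move#5: (2,2):+1/XXO/OXX/OOX*
[XXO/OXX/OOX] end (terminal -1, O#6); searched XX./O../O.. to 7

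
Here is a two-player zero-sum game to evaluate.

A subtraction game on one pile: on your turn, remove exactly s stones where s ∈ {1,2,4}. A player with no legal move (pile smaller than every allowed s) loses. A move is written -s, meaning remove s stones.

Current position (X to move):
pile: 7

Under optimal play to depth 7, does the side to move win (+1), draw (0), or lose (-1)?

value(7, X) = +1

[7] X move#1: -1:+1/6*, -2:-1/5, -4:+1/3
[6] O move#2: -1:-1/5*, -2:-1/4, -4:-1/2
[5] X move#3: -1:-1/4, -2:+1/3*, -4:-1/1
[3] O move#4: -1:-1/2*, -2:-1/1
[2] X move#5: -1:-1/1, -2:+1/0*
[0] end (terminal -1, O#6); searched 7 to 7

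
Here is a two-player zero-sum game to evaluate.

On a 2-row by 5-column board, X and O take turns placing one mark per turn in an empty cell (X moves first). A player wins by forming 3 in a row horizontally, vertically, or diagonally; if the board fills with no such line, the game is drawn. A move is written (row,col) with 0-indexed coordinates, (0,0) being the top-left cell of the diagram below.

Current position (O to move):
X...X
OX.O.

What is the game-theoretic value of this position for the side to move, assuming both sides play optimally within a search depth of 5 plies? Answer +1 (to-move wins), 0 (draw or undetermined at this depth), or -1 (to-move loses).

value(X...X/OX.O., O) = 0

p1 O@[X...X/OX.O.]: (0,1)[XO..X/OX.O.]+0* (0,2)[X.O.X/OX.O.]+0 (0,3)[X..OX/OX.O.]+0 (1,2)[X...X/OXOO.]+0 (1,4)[X...X/OX.OO]+0
p2 X@[XO..X/OX.O.]: (0,2)[XOX.X/OX.O.]+0* (0,3)[XO.XX/OX.O.]+0 (1,2)[XO..X/OXXO.]+0 (1,4)[XO..X/OX.OX]+0
p3 O@[XOX.X/OX.O.]: (0,3)[XOXOX/OX.O.]+0* (1,2)[XOX.X/OXOO.]-1 (1,4)[XOX.X/OX.OO]-1
p4 X@[XOXOX/OX.O.]: (1,2)[XOXOX/OXXO.]+0* (1,4)[XOXOX/OX.OX]+0
p5 O@[XOXOX/OXXO.]: (1,4)[XOXOX/OXXOO]+0*
p6 X@[XOXOX/OXXOO] terminal +0; root [X...X/OX.O.] d5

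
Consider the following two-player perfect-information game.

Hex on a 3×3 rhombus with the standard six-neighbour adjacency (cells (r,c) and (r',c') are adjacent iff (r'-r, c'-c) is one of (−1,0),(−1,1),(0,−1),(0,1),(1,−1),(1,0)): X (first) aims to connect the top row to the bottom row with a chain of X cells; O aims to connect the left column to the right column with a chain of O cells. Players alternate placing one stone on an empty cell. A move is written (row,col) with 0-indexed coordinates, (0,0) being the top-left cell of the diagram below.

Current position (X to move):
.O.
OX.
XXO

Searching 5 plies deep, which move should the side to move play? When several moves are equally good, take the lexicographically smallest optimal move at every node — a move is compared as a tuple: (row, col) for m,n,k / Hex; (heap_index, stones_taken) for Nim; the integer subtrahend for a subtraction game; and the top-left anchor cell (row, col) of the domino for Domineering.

p1 X@[.O./OX./XXO]: (0,0)[XO./OX./XXO]-1 (0,2)[.OX/OX./XXO]+1* (1,2)[.O./OXX/XXO]-1
p2 O@[.OX/OX./XXO] terminal -1; root [.O./OX./XXO] d5

X's best at [.O./OX./XXO]: (0,2)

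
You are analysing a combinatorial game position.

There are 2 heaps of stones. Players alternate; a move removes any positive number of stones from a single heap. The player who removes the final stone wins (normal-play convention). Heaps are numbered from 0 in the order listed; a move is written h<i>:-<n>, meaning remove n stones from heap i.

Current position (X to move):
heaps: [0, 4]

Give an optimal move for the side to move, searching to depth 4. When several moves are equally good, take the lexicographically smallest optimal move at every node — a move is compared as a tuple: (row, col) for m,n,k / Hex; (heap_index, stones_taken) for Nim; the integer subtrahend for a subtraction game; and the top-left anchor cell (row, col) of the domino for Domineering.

X's best at [(0,4)]: h1:-4

[(0,4)] X move#1: h1:-1:-1/(0,3), h1:-2:-1/(0,2), h1:-3:-1/(0,1), h1:-4:+1/(0,0)*
[(0,0)] end (terminal -1, O#2); searched (0,4) to 4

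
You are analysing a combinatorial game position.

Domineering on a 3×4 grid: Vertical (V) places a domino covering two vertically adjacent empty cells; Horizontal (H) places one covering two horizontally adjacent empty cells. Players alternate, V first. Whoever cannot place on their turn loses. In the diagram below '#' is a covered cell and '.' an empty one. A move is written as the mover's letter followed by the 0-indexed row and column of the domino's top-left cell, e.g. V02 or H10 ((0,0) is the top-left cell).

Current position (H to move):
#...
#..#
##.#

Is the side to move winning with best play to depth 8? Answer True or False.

H winning at [#.../#..#/##.#]: True

ply 1, H at #.../#..#/##.# | H01=-1→###./#..#/##.#; H02=-1→#.##/#..#/##.#; H11=+1→#.../####/##.#*
ply 2: #.../####/##.# is terminal -1 (V); from #.../#..#/##.# depth 8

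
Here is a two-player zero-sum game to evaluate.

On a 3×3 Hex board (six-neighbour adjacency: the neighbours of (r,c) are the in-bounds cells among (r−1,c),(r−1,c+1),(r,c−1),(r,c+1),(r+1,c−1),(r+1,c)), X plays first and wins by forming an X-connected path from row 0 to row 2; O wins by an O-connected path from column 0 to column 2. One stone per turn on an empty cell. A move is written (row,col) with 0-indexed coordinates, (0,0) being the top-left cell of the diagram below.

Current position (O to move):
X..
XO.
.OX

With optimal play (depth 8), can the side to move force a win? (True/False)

O winning at [X../XO./.OX]: True

[X../XO./.OX] O move#1: (0,1):-1/XO./XO./.OX, (0,2):-1/X.O/XO./.OX, (1,2):-1/X../XOO/.OX, (2,0):+1/X../XO./OOX*
[X../XO./OOX] X move#2: (0,1):-1/XX./XO./OOX*, (0,2):-1/X.X/XO./OOX, (1,2):-1/X../XOX/OOX
[XX./XO./OOX] O move#3: (0,2):+1/XXO/XO./OOX*, (1,2):+1/XX./XOO/OOX
[XXO/XO./OOX] end (terminal -1, X#4); searched X../XO./.OX to 8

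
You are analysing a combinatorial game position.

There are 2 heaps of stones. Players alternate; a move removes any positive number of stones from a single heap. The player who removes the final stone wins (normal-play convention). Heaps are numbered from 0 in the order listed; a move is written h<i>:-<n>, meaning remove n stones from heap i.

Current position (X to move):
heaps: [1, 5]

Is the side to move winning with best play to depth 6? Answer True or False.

X winning at [(1,5)]: True

ply 1, X at (1,5) | h0:-1=-1→(0,5); h1:-1=-1→(1,4); h1:-2=-1→(1,3); h1:-3=-1→(1,2); h1:-4=+1→(1,1)*; h1:-5=-1→(1,0)
ply 2, O at (1,1) | h0:-1=-1→(0,1)*; h1:-1=-1→(1,0)
ply 3, X at (0,1) | h1:-1=+1→(0,0)*
ply 4: (0,0) is terminal -1 (O); from (1,5) depth 6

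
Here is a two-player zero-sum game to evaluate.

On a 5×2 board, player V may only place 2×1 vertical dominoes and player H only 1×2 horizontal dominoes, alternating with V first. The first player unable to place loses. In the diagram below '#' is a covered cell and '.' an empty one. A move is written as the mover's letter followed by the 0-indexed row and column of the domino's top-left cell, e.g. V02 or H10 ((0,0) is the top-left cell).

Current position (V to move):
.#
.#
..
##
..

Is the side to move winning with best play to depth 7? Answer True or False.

ply 1, V at .#/.#/../##/.. | V00=-1→##/##/../##/..*; V10=-1→.#/##/#./##/..
ply 2, H at ##/##/../##/.. | H20=+1→##/##/##/##/..*; H40=+1→##/##/../##/##
ply 3: ##/##/##/##/.. is terminal -1 (V); from .#/.#/../##/.. depth 7

V winning at [.#/.#/../##/..]: False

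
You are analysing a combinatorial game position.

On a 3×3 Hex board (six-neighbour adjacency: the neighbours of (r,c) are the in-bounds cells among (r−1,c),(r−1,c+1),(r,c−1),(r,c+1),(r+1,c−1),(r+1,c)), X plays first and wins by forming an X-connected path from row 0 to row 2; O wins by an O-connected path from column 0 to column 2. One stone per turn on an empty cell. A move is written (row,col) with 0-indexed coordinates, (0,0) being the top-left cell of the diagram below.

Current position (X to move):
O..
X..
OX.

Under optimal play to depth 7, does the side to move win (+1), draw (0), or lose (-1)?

value(O../X../OX., X) = +1

p1 X@[O../X../OX.]: (0,1)[OX./X../OX.]-1 (0,2)[O.X/X../OX.]+1* (1,1)[O../XX./OX.]+1 (1,2)[O../X.X/OX.]-1 (2,2)[O../X../OXX]-1
p2 O@[O.X/X../OX.]: (0,1)[OOX/X../OX.]-1* (1,1)[O.X/XO./OX.]-1 (1,2)[O.X/X.O/OX.]-1 (2,2)[O.X/X../OXO]-1
p3 X@[OOX/X../OX.]: (1,1)[OOX/XX./OX.]+1* (1,2)[OOX/X.X/OX.]+1 (2,2)[OOX/X../OXX]+1
p4 O@[OOX/XX./OX.] terminal -1; root [O../X../OX.] d7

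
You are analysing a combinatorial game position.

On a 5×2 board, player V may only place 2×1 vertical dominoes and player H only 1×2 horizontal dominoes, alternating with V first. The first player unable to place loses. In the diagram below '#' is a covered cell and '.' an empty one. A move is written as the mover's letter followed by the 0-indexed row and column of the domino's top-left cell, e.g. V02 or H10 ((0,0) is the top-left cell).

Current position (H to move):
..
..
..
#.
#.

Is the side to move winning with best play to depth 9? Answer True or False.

ply 1, H at ../../../#./#. | H00=-1→##/../../#./#.; H10=+1→../##/../#./#.*; H20=-1→../../##/#./#.
ply 2, V at ../##/../#./#. | V21=-1→../##/.#/##/#.*; V31=-1→../##/../##/##
ply 3, H at ../##/.#/##/#. | H00=+1→##/##/.#/##/#.*
ply 4: ##/##/.#/##/#. is terminal -1 (V); from ../../../#./#. depth 9

H winning at [../../../#./#.]: True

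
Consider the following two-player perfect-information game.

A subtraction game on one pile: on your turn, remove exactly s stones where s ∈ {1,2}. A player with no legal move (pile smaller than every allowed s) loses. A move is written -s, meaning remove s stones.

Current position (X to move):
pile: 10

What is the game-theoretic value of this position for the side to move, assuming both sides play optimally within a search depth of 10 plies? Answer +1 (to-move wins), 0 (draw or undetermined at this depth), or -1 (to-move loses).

ply 1, X at 10 | -1=+1→9*; -2=-1→8
ply 2, O at 9 | -1=-1→8*; -2=-1→7
ply 3, X at 8 | -1=-1→7; -2=+1→6*
ply 4, O at 6 | -1=-1→5*; -2=-1→4
ply 5, X at 5 | -1=-1→4; -2=+1→3*
ply 6, O at 3 | -1=-1→2*; -2=-1→1
ply 7, X at 2 | -1=-1→1; -2=+1→0*
ply 8: 0 is terminal -1 (O); from 10 depth 10

value(10, X) = +1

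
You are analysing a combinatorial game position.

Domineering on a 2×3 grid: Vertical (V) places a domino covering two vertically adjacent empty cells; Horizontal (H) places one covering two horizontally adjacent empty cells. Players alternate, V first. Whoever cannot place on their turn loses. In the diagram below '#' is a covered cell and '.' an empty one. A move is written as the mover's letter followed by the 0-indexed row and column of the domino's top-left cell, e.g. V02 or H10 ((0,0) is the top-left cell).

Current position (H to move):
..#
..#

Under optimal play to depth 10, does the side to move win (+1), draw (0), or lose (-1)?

value(..#/..#, H) = +1

p1 H@[..#/..#]: H00[###/..#]+1* H10[..#/###]+1
p2 V@[###/..#] terminal -1; root [..#/..#] d10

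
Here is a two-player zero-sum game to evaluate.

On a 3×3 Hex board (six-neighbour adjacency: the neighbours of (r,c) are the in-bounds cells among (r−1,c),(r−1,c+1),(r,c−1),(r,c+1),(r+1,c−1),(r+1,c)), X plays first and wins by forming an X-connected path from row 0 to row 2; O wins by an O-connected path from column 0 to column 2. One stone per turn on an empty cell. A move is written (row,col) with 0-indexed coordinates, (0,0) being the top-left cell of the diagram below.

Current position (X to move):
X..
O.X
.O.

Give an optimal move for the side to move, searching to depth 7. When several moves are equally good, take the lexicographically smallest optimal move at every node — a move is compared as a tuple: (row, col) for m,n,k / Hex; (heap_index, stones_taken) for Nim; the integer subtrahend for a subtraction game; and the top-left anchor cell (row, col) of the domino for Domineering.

X's best at [X../O.X/.O.]: (1,1)

ply 1, X at X../O.X/.O. | (0,1)=-1→XX./O.X/.O.; (0,2)=-1→X.X/O.X/.O.; (1,1)=+1→X../OXX/.O.*; (2,0)=-1→X../O.X/XO.; (2,2)=-1→X../O.X/.OX
ply 2, O at X../OXX/.O. | (0,1)=-1→XO./OXX/.O.*; (0,2)=-1→X.O/OXX/.O.; (2,0)=-1→X../OXX/OO.; (2,2)=-1→X../OXX/.OO
ply 3, X at XO./OXX/.O. | (0,2)=+1→XOX/OXX/.O.*; (2,0)=-1→XO./OXX/XO.; (2,2)=-1→XO./OXX/.OX
ply 4, O at XOX/OXX/.O. | (2,0)=-1→XOX/OXX/OO.*; (2,2)=-1→XOX/OXX/.OO
ply 5, X at XOX/OXX/OO. | (2,2)=+1→XOX/OXX/OOX*
ply 6: XOX/OXX/OOX is terminal -1 (O); from X../O.X/.O. depth 7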